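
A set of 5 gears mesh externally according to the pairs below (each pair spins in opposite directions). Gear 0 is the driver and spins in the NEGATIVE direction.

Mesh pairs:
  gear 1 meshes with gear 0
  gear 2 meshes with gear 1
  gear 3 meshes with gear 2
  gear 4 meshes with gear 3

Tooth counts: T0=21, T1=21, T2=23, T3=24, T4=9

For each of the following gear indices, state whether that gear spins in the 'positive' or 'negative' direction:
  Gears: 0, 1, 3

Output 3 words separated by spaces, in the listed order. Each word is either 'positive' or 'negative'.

Answer: negative positive positive

Derivation:
Gear 0 (driver): negative (depth 0)
  gear 1: meshes with gear 0 -> depth 1 -> positive (opposite of gear 0)
  gear 2: meshes with gear 1 -> depth 2 -> negative (opposite of gear 1)
  gear 3: meshes with gear 2 -> depth 3 -> positive (opposite of gear 2)
  gear 4: meshes with gear 3 -> depth 4 -> negative (opposite of gear 3)
Queried indices 0, 1, 3 -> negative, positive, positive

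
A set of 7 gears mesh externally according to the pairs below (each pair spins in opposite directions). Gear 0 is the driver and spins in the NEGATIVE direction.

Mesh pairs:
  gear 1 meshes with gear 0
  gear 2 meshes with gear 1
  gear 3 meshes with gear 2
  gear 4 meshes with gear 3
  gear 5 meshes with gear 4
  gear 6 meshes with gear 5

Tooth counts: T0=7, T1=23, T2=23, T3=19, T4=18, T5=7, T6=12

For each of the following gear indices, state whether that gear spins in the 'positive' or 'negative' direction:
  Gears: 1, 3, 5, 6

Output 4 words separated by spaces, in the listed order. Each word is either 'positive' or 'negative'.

Gear 0 (driver): negative (depth 0)
  gear 1: meshes with gear 0 -> depth 1 -> positive (opposite of gear 0)
  gear 2: meshes with gear 1 -> depth 2 -> negative (opposite of gear 1)
  gear 3: meshes with gear 2 -> depth 3 -> positive (opposite of gear 2)
  gear 4: meshes with gear 3 -> depth 4 -> negative (opposite of gear 3)
  gear 5: meshes with gear 4 -> depth 5 -> positive (opposite of gear 4)
  gear 6: meshes with gear 5 -> depth 6 -> negative (opposite of gear 5)
Queried indices 1, 3, 5, 6 -> positive, positive, positive, negative

Answer: positive positive positive negative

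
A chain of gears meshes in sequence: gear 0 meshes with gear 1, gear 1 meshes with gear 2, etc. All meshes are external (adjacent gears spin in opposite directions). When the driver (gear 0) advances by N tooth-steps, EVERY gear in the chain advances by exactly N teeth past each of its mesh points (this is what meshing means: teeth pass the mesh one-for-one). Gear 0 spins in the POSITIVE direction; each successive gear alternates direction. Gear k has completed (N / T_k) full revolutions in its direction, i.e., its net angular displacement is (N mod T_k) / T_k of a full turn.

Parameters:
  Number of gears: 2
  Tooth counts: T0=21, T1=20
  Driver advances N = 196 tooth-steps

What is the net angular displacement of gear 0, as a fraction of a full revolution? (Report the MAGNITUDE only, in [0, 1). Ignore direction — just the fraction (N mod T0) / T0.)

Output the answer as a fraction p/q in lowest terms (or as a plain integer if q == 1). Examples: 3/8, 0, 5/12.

Chain of 2 gears, tooth counts: [21, 20]
  gear 0: T0=21, direction=positive, advance = 196 mod 21 = 7 teeth = 7/21 turn
  gear 1: T1=20, direction=negative, advance = 196 mod 20 = 16 teeth = 16/20 turn
Gear 0: 196 mod 21 = 7
Fraction = 7 / 21 = 1/3 (gcd(7,21)=7) = 1/3

Answer: 1/3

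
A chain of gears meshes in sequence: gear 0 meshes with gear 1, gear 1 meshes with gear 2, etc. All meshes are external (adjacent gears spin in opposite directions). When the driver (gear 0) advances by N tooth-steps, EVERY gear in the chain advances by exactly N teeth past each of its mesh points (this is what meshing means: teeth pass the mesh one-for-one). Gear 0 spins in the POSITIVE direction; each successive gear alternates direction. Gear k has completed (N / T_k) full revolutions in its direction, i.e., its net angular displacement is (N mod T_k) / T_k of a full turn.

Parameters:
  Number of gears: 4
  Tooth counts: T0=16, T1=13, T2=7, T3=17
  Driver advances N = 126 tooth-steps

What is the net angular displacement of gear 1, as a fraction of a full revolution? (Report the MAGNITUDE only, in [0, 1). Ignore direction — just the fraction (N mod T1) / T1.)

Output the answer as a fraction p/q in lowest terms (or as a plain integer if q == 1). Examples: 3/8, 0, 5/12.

Chain of 4 gears, tooth counts: [16, 13, 7, 17]
  gear 0: T0=16, direction=positive, advance = 126 mod 16 = 14 teeth = 14/16 turn
  gear 1: T1=13, direction=negative, advance = 126 mod 13 = 9 teeth = 9/13 turn
  gear 2: T2=7, direction=positive, advance = 126 mod 7 = 0 teeth = 0/7 turn
  gear 3: T3=17, direction=negative, advance = 126 mod 17 = 7 teeth = 7/17 turn
Gear 1: 126 mod 13 = 9
Fraction = 9 / 13 = 9/13 (gcd(9,13)=1) = 9/13

Answer: 9/13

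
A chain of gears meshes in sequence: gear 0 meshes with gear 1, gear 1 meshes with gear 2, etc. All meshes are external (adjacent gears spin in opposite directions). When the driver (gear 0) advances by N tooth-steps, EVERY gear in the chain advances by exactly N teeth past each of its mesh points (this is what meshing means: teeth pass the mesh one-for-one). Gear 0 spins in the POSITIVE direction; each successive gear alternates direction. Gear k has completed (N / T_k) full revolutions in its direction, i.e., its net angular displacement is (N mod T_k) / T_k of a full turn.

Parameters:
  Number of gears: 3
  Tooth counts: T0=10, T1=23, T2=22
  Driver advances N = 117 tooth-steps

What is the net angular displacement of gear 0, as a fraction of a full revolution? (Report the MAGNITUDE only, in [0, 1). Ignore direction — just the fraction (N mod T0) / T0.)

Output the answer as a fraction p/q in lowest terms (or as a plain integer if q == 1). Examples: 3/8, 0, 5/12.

Answer: 7/10

Derivation:
Chain of 3 gears, tooth counts: [10, 23, 22]
  gear 0: T0=10, direction=positive, advance = 117 mod 10 = 7 teeth = 7/10 turn
  gear 1: T1=23, direction=negative, advance = 117 mod 23 = 2 teeth = 2/23 turn
  gear 2: T2=22, direction=positive, advance = 117 mod 22 = 7 teeth = 7/22 turn
Gear 0: 117 mod 10 = 7
Fraction = 7 / 10 = 7/10 (gcd(7,10)=1) = 7/10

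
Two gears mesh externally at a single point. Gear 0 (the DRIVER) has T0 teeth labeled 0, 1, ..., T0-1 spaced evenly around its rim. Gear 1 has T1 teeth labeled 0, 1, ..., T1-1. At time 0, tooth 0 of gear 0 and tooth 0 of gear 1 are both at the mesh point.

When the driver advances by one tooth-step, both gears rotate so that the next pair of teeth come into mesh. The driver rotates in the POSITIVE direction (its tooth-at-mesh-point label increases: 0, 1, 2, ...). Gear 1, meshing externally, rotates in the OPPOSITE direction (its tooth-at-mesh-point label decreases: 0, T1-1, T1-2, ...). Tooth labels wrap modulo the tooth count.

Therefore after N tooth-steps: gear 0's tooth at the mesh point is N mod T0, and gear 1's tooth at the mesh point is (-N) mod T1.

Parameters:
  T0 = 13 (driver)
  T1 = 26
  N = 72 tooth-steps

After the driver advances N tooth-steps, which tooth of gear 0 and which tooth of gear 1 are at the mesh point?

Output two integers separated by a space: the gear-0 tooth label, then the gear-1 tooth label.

Gear 0 (driver, T0=13): tooth at mesh = N mod T0
  72 = 5 * 13 + 7, so 72 mod 13 = 7
  gear 0 tooth = 7
Gear 1 (driven, T1=26): tooth at mesh = (-N) mod T1
  72 = 2 * 26 + 20, so 72 mod 26 = 20
  (-72) mod 26 = (-20) mod 26 = 26 - 20 = 6
Mesh after 72 steps: gear-0 tooth 7 meets gear-1 tooth 6

Answer: 7 6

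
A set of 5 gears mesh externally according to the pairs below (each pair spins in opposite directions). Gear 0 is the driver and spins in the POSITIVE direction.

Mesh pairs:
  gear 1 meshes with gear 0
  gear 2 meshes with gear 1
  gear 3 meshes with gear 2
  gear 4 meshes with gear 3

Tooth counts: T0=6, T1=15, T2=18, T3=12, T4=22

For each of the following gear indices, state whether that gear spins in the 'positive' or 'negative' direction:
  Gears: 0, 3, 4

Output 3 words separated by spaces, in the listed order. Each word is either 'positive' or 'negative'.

Gear 0 (driver): positive (depth 0)
  gear 1: meshes with gear 0 -> depth 1 -> negative (opposite of gear 0)
  gear 2: meshes with gear 1 -> depth 2 -> positive (opposite of gear 1)
  gear 3: meshes with gear 2 -> depth 3 -> negative (opposite of gear 2)
  gear 4: meshes with gear 3 -> depth 4 -> positive (opposite of gear 3)
Queried indices 0, 3, 4 -> positive, negative, positive

Answer: positive negative positive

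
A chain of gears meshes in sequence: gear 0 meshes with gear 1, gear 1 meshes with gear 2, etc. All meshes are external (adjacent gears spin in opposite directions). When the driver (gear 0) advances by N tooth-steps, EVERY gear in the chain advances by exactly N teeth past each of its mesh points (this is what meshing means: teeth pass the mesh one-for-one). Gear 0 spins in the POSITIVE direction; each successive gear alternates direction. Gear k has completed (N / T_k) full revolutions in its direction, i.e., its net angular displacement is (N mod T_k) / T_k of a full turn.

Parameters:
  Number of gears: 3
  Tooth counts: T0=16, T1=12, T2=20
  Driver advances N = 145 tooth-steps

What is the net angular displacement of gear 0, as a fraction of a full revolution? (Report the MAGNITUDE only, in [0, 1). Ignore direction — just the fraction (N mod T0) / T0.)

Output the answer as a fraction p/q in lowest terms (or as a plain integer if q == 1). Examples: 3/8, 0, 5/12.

Answer: 1/16

Derivation:
Chain of 3 gears, tooth counts: [16, 12, 20]
  gear 0: T0=16, direction=positive, advance = 145 mod 16 = 1 teeth = 1/16 turn
  gear 1: T1=12, direction=negative, advance = 145 mod 12 = 1 teeth = 1/12 turn
  gear 2: T2=20, direction=positive, advance = 145 mod 20 = 5 teeth = 5/20 turn
Gear 0: 145 mod 16 = 1
Fraction = 1 / 16 = 1/16 (gcd(1,16)=1) = 1/16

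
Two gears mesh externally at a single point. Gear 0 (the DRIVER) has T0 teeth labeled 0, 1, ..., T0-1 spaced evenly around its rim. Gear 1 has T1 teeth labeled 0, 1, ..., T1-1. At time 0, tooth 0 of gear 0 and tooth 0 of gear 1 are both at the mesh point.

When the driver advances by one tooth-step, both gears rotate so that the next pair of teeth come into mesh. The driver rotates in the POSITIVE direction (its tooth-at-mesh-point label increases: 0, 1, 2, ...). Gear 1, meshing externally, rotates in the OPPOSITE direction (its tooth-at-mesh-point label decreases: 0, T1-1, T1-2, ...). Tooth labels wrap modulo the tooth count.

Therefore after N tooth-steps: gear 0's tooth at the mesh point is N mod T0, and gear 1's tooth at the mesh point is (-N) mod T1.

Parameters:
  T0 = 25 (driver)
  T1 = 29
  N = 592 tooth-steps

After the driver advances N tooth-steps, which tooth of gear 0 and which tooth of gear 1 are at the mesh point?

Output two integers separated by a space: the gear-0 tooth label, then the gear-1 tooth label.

Answer: 17 17

Derivation:
Gear 0 (driver, T0=25): tooth at mesh = N mod T0
  592 = 23 * 25 + 17, so 592 mod 25 = 17
  gear 0 tooth = 17
Gear 1 (driven, T1=29): tooth at mesh = (-N) mod T1
  592 = 20 * 29 + 12, so 592 mod 29 = 12
  (-592) mod 29 = (-12) mod 29 = 29 - 12 = 17
Mesh after 592 steps: gear-0 tooth 17 meets gear-1 tooth 17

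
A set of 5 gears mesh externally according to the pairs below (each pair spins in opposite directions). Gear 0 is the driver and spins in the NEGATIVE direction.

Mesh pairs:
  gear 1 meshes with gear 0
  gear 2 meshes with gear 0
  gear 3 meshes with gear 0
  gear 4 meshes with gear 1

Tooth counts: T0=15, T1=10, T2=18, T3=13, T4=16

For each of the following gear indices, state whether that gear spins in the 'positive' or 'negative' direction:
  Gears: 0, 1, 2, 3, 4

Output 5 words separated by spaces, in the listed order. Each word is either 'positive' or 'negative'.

Answer: negative positive positive positive negative

Derivation:
Gear 0 (driver): negative (depth 0)
  gear 1: meshes with gear 0 -> depth 1 -> positive (opposite of gear 0)
  gear 2: meshes with gear 0 -> depth 1 -> positive (opposite of gear 0)
  gear 3: meshes with gear 0 -> depth 1 -> positive (opposite of gear 0)
  gear 4: meshes with gear 1 -> depth 2 -> negative (opposite of gear 1)
Queried indices 0, 1, 2, 3, 4 -> negative, positive, positive, positive, negative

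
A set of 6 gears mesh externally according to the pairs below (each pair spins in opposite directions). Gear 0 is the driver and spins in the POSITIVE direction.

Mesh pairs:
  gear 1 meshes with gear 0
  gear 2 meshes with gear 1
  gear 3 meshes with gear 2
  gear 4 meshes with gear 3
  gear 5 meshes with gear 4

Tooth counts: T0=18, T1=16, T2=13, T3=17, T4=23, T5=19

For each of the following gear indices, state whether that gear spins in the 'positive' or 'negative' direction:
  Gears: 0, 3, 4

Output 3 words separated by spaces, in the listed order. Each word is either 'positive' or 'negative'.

Gear 0 (driver): positive (depth 0)
  gear 1: meshes with gear 0 -> depth 1 -> negative (opposite of gear 0)
  gear 2: meshes with gear 1 -> depth 2 -> positive (opposite of gear 1)
  gear 3: meshes with gear 2 -> depth 3 -> negative (opposite of gear 2)
  gear 4: meshes with gear 3 -> depth 4 -> positive (opposite of gear 3)
  gear 5: meshes with gear 4 -> depth 5 -> negative (opposite of gear 4)
Queried indices 0, 3, 4 -> positive, negative, positive

Answer: positive negative positive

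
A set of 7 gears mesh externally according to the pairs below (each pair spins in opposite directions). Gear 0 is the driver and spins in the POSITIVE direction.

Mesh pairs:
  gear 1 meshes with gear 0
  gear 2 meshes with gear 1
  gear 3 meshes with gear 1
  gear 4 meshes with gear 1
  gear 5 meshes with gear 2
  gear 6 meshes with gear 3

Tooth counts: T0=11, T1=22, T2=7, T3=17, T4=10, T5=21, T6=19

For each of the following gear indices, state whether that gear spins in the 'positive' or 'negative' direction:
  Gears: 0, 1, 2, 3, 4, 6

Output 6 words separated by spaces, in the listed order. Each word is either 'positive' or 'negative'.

Answer: positive negative positive positive positive negative

Derivation:
Gear 0 (driver): positive (depth 0)
  gear 1: meshes with gear 0 -> depth 1 -> negative (opposite of gear 0)
  gear 2: meshes with gear 1 -> depth 2 -> positive (opposite of gear 1)
  gear 3: meshes with gear 1 -> depth 2 -> positive (opposite of gear 1)
  gear 4: meshes with gear 1 -> depth 2 -> positive (opposite of gear 1)
  gear 5: meshes with gear 2 -> depth 3 -> negative (opposite of gear 2)
  gear 6: meshes with gear 3 -> depth 3 -> negative (opposite of gear 3)
Queried indices 0, 1, 2, 3, 4, 6 -> positive, negative, positive, positive, positive, negative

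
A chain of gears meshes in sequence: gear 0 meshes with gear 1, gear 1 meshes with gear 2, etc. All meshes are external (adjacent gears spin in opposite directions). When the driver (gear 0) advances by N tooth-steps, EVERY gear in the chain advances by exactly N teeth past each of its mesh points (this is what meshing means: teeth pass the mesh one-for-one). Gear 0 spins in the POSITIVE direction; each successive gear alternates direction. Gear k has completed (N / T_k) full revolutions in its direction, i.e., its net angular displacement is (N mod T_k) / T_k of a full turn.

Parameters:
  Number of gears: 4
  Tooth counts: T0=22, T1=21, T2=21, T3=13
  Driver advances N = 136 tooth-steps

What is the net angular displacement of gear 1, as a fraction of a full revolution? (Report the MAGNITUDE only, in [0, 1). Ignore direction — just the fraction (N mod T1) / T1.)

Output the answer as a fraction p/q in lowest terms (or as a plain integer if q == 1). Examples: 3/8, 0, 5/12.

Answer: 10/21

Derivation:
Chain of 4 gears, tooth counts: [22, 21, 21, 13]
  gear 0: T0=22, direction=positive, advance = 136 mod 22 = 4 teeth = 4/22 turn
  gear 1: T1=21, direction=negative, advance = 136 mod 21 = 10 teeth = 10/21 turn
  gear 2: T2=21, direction=positive, advance = 136 mod 21 = 10 teeth = 10/21 turn
  gear 3: T3=13, direction=negative, advance = 136 mod 13 = 6 teeth = 6/13 turn
Gear 1: 136 mod 21 = 10
Fraction = 10 / 21 = 10/21 (gcd(10,21)=1) = 10/21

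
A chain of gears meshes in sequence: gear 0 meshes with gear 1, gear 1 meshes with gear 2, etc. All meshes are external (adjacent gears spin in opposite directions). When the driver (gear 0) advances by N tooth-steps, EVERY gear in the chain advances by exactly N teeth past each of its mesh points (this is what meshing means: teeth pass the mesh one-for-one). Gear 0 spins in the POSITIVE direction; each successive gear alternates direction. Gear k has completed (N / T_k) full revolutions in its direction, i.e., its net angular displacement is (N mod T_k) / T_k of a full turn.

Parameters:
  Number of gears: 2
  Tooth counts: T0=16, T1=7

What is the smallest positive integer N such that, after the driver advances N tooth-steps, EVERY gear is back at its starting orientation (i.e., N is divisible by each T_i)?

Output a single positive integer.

Answer: 112

Derivation:
Gear k returns to start when N is a multiple of T_k.
All gears at start simultaneously when N is a common multiple of [16, 7]; the smallest such N is lcm(16, 7).
Start: lcm = T0 = 16
Fold in T1=7: gcd(16, 7) = 1; lcm(16, 7) = 16 * 7 / 1 = 112 / 1 = 112
Full cycle length = 112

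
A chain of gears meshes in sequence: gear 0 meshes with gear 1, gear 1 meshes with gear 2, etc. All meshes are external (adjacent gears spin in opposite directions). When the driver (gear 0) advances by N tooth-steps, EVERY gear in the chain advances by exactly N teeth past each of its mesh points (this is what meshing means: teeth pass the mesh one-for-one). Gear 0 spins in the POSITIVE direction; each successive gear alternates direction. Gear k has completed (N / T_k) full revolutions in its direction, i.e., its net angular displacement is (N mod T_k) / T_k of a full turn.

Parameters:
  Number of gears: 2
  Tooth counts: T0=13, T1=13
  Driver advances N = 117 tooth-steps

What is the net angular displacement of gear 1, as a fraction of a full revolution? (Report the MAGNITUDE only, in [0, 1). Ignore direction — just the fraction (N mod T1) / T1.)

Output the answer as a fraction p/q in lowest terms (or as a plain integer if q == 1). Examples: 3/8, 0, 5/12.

Chain of 2 gears, tooth counts: [13, 13]
  gear 0: T0=13, direction=positive, advance = 117 mod 13 = 0 teeth = 0/13 turn
  gear 1: T1=13, direction=negative, advance = 117 mod 13 = 0 teeth = 0/13 turn
Gear 1: 117 mod 13 = 0
Fraction = 0 / 13 = 0/1 (gcd(0,13)=13) = 0

Answer: 0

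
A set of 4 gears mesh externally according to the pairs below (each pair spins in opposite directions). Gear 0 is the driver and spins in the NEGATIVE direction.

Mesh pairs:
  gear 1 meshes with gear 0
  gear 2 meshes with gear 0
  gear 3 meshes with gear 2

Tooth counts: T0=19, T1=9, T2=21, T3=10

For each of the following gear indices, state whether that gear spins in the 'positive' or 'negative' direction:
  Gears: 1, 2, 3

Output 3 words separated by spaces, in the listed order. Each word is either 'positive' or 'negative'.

Gear 0 (driver): negative (depth 0)
  gear 1: meshes with gear 0 -> depth 1 -> positive (opposite of gear 0)
  gear 2: meshes with gear 0 -> depth 1 -> positive (opposite of gear 0)
  gear 3: meshes with gear 2 -> depth 2 -> negative (opposite of gear 2)
Queried indices 1, 2, 3 -> positive, positive, negative

Answer: positive positive negative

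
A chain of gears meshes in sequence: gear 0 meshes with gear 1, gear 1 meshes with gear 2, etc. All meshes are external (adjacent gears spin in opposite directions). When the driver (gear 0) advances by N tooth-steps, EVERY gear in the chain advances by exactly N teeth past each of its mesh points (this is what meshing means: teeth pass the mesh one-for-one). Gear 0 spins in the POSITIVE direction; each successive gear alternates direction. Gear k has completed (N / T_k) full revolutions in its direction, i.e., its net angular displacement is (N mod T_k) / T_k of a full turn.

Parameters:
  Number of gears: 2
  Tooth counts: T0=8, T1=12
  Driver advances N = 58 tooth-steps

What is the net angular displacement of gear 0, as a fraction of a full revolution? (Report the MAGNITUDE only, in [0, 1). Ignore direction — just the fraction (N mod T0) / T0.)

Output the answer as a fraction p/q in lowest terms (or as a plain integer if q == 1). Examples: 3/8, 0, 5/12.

Answer: 1/4

Derivation:
Chain of 2 gears, tooth counts: [8, 12]
  gear 0: T0=8, direction=positive, advance = 58 mod 8 = 2 teeth = 2/8 turn
  gear 1: T1=12, direction=negative, advance = 58 mod 12 = 10 teeth = 10/12 turn
Gear 0: 58 mod 8 = 2
Fraction = 2 / 8 = 1/4 (gcd(2,8)=2) = 1/4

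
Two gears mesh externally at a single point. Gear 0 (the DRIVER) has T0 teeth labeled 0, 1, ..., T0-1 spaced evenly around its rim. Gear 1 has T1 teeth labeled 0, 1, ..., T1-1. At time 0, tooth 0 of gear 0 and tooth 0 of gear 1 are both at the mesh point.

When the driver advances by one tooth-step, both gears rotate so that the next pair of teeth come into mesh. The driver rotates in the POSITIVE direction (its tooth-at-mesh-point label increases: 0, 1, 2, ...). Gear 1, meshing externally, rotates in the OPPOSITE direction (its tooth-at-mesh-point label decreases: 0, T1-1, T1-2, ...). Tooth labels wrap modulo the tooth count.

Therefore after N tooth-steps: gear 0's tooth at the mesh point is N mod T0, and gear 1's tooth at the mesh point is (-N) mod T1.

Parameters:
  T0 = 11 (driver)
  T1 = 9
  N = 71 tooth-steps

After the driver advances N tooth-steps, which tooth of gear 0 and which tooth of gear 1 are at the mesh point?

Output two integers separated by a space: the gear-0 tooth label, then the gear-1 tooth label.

Answer: 5 1

Derivation:
Gear 0 (driver, T0=11): tooth at mesh = N mod T0
  71 = 6 * 11 + 5, so 71 mod 11 = 5
  gear 0 tooth = 5
Gear 1 (driven, T1=9): tooth at mesh = (-N) mod T1
  71 = 7 * 9 + 8, so 71 mod 9 = 8
  (-71) mod 9 = (-8) mod 9 = 9 - 8 = 1
Mesh after 71 steps: gear-0 tooth 5 meets gear-1 tooth 1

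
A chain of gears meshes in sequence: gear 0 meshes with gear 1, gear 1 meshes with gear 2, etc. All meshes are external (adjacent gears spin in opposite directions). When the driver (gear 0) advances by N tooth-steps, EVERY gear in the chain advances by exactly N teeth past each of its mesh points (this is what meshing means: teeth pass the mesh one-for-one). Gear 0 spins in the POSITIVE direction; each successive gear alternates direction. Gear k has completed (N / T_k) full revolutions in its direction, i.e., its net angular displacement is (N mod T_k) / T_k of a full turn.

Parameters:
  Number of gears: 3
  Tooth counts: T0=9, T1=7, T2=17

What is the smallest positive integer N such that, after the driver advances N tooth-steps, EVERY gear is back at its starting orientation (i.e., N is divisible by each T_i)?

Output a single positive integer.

Answer: 1071

Derivation:
Gear k returns to start when N is a multiple of T_k.
All gears at start simultaneously when N is a common multiple of [9, 7, 17]; the smallest such N is lcm(9, 7, 17).
Start: lcm = T0 = 9
Fold in T1=7: gcd(9, 7) = 1; lcm(9, 7) = 9 * 7 / 1 = 63 / 1 = 63
Fold in T2=17: gcd(63, 17) = 1; lcm(63, 17) = 63 * 17 / 1 = 1071 / 1 = 1071
Full cycle length = 1071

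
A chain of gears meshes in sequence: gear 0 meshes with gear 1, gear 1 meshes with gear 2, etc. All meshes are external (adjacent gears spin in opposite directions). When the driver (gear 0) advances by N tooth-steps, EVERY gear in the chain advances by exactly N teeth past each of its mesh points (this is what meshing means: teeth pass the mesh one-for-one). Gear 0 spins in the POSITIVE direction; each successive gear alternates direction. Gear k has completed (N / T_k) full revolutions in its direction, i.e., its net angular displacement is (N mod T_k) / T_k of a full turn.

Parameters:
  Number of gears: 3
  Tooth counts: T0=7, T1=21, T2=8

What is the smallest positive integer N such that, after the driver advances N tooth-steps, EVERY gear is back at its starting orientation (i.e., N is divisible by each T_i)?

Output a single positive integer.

Gear k returns to start when N is a multiple of T_k.
All gears at start simultaneously when N is a common multiple of [7, 21, 8]; the smallest such N is lcm(7, 21, 8).
Start: lcm = T0 = 7
Fold in T1=21: gcd(7, 21) = 7; lcm(7, 21) = 7 * 21 / 7 = 147 / 7 = 21
Fold in T2=8: gcd(21, 8) = 1; lcm(21, 8) = 21 * 8 / 1 = 168 / 1 = 168
Full cycle length = 168

Answer: 168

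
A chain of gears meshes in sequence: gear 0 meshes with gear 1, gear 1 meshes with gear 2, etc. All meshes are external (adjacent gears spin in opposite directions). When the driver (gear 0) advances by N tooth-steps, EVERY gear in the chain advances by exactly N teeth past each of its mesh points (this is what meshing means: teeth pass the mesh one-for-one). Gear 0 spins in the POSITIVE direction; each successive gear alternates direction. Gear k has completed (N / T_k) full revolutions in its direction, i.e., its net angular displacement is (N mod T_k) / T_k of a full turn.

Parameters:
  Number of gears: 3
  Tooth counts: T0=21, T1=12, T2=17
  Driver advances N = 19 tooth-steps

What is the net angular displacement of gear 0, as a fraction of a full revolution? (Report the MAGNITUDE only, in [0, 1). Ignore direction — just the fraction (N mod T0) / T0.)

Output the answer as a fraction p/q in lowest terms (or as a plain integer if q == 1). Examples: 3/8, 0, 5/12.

Chain of 3 gears, tooth counts: [21, 12, 17]
  gear 0: T0=21, direction=positive, advance = 19 mod 21 = 19 teeth = 19/21 turn
  gear 1: T1=12, direction=negative, advance = 19 mod 12 = 7 teeth = 7/12 turn
  gear 2: T2=17, direction=positive, advance = 19 mod 17 = 2 teeth = 2/17 turn
Gear 0: 19 mod 21 = 19
Fraction = 19 / 21 = 19/21 (gcd(19,21)=1) = 19/21

Answer: 19/21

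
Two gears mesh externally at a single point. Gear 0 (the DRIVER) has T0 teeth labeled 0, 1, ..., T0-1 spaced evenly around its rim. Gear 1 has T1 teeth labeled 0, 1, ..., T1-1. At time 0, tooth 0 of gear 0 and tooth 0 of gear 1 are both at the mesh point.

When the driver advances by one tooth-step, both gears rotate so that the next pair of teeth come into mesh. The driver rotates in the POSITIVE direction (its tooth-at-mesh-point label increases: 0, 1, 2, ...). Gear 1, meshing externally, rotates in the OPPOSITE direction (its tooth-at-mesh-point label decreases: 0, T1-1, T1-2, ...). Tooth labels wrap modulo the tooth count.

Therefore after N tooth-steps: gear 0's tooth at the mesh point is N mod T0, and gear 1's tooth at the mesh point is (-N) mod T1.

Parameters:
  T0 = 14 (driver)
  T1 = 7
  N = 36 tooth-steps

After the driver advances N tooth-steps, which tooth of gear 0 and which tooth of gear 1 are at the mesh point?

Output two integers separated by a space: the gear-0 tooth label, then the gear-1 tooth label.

Answer: 8 6

Derivation:
Gear 0 (driver, T0=14): tooth at mesh = N mod T0
  36 = 2 * 14 + 8, so 36 mod 14 = 8
  gear 0 tooth = 8
Gear 1 (driven, T1=7): tooth at mesh = (-N) mod T1
  36 = 5 * 7 + 1, so 36 mod 7 = 1
  (-36) mod 7 = (-1) mod 7 = 7 - 1 = 6
Mesh after 36 steps: gear-0 tooth 8 meets gear-1 tooth 6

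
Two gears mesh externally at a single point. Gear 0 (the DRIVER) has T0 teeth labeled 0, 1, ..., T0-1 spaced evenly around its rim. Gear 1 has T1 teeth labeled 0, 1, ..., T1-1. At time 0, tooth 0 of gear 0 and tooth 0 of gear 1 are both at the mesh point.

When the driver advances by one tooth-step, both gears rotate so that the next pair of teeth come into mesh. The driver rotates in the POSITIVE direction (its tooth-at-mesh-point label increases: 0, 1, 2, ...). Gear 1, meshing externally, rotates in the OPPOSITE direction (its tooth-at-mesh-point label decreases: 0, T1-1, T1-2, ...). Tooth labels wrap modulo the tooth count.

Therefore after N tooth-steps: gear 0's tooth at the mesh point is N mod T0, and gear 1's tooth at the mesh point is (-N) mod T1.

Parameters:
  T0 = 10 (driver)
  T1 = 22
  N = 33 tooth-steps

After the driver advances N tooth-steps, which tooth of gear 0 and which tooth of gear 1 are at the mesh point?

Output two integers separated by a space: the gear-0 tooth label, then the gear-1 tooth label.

Answer: 3 11

Derivation:
Gear 0 (driver, T0=10): tooth at mesh = N mod T0
  33 = 3 * 10 + 3, so 33 mod 10 = 3
  gear 0 tooth = 3
Gear 1 (driven, T1=22): tooth at mesh = (-N) mod T1
  33 = 1 * 22 + 11, so 33 mod 22 = 11
  (-33) mod 22 = (-11) mod 22 = 22 - 11 = 11
Mesh after 33 steps: gear-0 tooth 3 meets gear-1 tooth 11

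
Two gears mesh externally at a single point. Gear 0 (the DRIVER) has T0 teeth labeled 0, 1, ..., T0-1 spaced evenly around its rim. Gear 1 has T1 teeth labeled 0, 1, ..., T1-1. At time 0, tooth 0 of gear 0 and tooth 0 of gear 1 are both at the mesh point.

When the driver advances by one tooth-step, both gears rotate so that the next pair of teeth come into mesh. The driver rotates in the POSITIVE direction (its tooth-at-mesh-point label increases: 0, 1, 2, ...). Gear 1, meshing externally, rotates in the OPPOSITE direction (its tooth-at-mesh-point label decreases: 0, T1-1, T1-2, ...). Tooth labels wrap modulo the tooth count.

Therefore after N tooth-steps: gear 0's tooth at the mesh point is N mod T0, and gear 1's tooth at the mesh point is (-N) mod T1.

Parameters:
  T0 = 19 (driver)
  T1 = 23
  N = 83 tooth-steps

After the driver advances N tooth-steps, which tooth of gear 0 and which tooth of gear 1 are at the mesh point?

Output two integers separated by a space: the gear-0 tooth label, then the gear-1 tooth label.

Answer: 7 9

Derivation:
Gear 0 (driver, T0=19): tooth at mesh = N mod T0
  83 = 4 * 19 + 7, so 83 mod 19 = 7
  gear 0 tooth = 7
Gear 1 (driven, T1=23): tooth at mesh = (-N) mod T1
  83 = 3 * 23 + 14, so 83 mod 23 = 14
  (-83) mod 23 = (-14) mod 23 = 23 - 14 = 9
Mesh after 83 steps: gear-0 tooth 7 meets gear-1 tooth 9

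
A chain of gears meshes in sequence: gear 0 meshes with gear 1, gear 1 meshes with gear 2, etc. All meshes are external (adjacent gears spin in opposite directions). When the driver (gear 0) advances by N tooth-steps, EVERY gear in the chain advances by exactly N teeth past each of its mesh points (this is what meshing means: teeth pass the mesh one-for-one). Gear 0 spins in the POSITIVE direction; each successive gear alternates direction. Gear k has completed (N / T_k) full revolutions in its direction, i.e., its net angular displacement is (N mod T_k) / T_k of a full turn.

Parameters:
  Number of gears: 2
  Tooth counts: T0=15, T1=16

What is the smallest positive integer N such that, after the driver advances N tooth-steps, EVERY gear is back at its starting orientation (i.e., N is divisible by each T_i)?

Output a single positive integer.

Gear k returns to start when N is a multiple of T_k.
All gears at start simultaneously when N is a common multiple of [15, 16]; the smallest such N is lcm(15, 16).
Start: lcm = T0 = 15
Fold in T1=16: gcd(15, 16) = 1; lcm(15, 16) = 15 * 16 / 1 = 240 / 1 = 240
Full cycle length = 240

Answer: 240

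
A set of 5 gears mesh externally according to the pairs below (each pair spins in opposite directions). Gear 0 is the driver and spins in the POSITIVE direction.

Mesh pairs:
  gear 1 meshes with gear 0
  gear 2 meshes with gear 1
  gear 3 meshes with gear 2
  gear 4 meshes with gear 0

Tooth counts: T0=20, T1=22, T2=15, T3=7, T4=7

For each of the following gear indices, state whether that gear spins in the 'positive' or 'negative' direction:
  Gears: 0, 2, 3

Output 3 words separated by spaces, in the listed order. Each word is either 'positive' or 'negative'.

Answer: positive positive negative

Derivation:
Gear 0 (driver): positive (depth 0)
  gear 1: meshes with gear 0 -> depth 1 -> negative (opposite of gear 0)
  gear 2: meshes with gear 1 -> depth 2 -> positive (opposite of gear 1)
  gear 3: meshes with gear 2 -> depth 3 -> negative (opposite of gear 2)
  gear 4: meshes with gear 0 -> depth 1 -> negative (opposite of gear 0)
Queried indices 0, 2, 3 -> positive, positive, negative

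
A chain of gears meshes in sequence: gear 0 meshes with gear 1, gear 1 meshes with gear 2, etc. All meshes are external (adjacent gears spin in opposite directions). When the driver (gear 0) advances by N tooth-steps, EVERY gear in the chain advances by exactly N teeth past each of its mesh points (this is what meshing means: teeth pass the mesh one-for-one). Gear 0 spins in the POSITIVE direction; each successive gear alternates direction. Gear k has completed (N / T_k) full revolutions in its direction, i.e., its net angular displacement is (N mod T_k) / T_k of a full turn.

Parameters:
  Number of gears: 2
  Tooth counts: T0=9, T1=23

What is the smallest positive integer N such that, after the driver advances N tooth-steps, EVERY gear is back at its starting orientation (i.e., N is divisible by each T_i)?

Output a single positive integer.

Gear k returns to start when N is a multiple of T_k.
All gears at start simultaneously when N is a common multiple of [9, 23]; the smallest such N is lcm(9, 23).
Start: lcm = T0 = 9
Fold in T1=23: gcd(9, 23) = 1; lcm(9, 23) = 9 * 23 / 1 = 207 / 1 = 207
Full cycle length = 207

Answer: 207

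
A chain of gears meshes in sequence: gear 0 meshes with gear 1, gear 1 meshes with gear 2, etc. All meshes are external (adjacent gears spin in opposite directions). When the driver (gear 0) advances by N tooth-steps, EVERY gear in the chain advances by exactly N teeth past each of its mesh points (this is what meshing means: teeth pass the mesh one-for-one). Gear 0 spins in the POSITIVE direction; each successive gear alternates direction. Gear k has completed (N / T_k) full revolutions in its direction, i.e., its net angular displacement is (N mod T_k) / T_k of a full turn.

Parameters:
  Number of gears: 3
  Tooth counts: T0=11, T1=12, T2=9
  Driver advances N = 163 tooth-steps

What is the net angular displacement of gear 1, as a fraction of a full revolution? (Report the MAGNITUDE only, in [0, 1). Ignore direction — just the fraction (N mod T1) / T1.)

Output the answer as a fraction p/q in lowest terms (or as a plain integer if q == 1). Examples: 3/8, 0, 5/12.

Answer: 7/12

Derivation:
Chain of 3 gears, tooth counts: [11, 12, 9]
  gear 0: T0=11, direction=positive, advance = 163 mod 11 = 9 teeth = 9/11 turn
  gear 1: T1=12, direction=negative, advance = 163 mod 12 = 7 teeth = 7/12 turn
  gear 2: T2=9, direction=positive, advance = 163 mod 9 = 1 teeth = 1/9 turn
Gear 1: 163 mod 12 = 7
Fraction = 7 / 12 = 7/12 (gcd(7,12)=1) = 7/12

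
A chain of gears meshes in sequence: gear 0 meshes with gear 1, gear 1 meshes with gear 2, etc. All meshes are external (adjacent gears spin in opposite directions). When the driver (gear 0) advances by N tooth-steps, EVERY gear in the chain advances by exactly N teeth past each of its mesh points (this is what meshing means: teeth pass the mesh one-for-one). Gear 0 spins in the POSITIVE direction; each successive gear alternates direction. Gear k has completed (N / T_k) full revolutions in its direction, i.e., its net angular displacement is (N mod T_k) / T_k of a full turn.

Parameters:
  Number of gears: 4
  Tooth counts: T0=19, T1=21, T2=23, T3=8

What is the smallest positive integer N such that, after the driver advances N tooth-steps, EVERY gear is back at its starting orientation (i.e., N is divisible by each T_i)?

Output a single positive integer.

Answer: 73416

Derivation:
Gear k returns to start when N is a multiple of T_k.
All gears at start simultaneously when N is a common multiple of [19, 21, 23, 8]; the smallest such N is lcm(19, 21, 23, 8).
Start: lcm = T0 = 19
Fold in T1=21: gcd(19, 21) = 1; lcm(19, 21) = 19 * 21 / 1 = 399 / 1 = 399
Fold in T2=23: gcd(399, 23) = 1; lcm(399, 23) = 399 * 23 / 1 = 9177 / 1 = 9177
Fold in T3=8: gcd(9177, 8) = 1; lcm(9177, 8) = 9177 * 8 / 1 = 73416 / 1 = 73416
Full cycle length = 73416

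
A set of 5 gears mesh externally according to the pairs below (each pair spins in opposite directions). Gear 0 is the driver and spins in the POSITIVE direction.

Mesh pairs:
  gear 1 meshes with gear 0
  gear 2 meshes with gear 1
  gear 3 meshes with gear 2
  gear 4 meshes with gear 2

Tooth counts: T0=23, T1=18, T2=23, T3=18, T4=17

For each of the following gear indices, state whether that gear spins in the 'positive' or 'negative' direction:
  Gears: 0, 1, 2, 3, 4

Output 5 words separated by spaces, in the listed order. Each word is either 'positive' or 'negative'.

Answer: positive negative positive negative negative

Derivation:
Gear 0 (driver): positive (depth 0)
  gear 1: meshes with gear 0 -> depth 1 -> negative (opposite of gear 0)
  gear 2: meshes with gear 1 -> depth 2 -> positive (opposite of gear 1)
  gear 3: meshes with gear 2 -> depth 3 -> negative (opposite of gear 2)
  gear 4: meshes with gear 2 -> depth 3 -> negative (opposite of gear 2)
Queried indices 0, 1, 2, 3, 4 -> positive, negative, positive, negative, negative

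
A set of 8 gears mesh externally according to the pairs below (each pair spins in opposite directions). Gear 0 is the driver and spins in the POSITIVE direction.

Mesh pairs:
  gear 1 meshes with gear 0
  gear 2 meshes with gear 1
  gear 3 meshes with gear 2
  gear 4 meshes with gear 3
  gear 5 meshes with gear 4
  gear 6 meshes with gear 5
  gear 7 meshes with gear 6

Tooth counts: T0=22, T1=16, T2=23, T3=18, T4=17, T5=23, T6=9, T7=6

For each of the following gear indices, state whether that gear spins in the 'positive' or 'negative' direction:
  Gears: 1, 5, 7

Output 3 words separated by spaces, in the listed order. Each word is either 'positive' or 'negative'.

Gear 0 (driver): positive (depth 0)
  gear 1: meshes with gear 0 -> depth 1 -> negative (opposite of gear 0)
  gear 2: meshes with gear 1 -> depth 2 -> positive (opposite of gear 1)
  gear 3: meshes with gear 2 -> depth 3 -> negative (opposite of gear 2)
  gear 4: meshes with gear 3 -> depth 4 -> positive (opposite of gear 3)
  gear 5: meshes with gear 4 -> depth 5 -> negative (opposite of gear 4)
  gear 6: meshes with gear 5 -> depth 6 -> positive (opposite of gear 5)
  gear 7: meshes with gear 6 -> depth 7 -> negative (opposite of gear 6)
Queried indices 1, 5, 7 -> negative, negative, negative

Answer: negative negative negative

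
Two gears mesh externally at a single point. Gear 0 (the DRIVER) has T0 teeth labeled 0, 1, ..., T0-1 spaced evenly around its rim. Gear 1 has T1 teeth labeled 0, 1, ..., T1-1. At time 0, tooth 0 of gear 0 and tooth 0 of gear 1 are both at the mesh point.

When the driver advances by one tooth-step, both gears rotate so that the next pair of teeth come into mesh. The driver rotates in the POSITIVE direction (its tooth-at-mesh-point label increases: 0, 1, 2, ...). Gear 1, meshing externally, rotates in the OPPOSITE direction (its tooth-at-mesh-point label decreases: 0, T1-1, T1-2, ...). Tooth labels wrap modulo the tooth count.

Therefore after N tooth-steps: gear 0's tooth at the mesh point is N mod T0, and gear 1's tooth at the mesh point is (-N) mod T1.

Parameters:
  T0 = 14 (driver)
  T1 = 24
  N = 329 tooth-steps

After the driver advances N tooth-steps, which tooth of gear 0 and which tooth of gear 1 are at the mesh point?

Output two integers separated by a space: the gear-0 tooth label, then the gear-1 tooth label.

Gear 0 (driver, T0=14): tooth at mesh = N mod T0
  329 = 23 * 14 + 7, so 329 mod 14 = 7
  gear 0 tooth = 7
Gear 1 (driven, T1=24): tooth at mesh = (-N) mod T1
  329 = 13 * 24 + 17, so 329 mod 24 = 17
  (-329) mod 24 = (-17) mod 24 = 24 - 17 = 7
Mesh after 329 steps: gear-0 tooth 7 meets gear-1 tooth 7

Answer: 7 7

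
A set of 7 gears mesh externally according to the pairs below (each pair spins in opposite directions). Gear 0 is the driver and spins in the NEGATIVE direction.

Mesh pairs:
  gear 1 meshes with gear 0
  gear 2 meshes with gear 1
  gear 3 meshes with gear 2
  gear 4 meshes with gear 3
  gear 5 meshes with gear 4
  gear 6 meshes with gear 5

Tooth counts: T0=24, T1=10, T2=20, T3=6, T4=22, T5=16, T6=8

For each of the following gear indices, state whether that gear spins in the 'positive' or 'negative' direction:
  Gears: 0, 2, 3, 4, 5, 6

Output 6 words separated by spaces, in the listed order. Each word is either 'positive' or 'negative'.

Gear 0 (driver): negative (depth 0)
  gear 1: meshes with gear 0 -> depth 1 -> positive (opposite of gear 0)
  gear 2: meshes with gear 1 -> depth 2 -> negative (opposite of gear 1)
  gear 3: meshes with gear 2 -> depth 3 -> positive (opposite of gear 2)
  gear 4: meshes with gear 3 -> depth 4 -> negative (opposite of gear 3)
  gear 5: meshes with gear 4 -> depth 5 -> positive (opposite of gear 4)
  gear 6: meshes with gear 5 -> depth 6 -> negative (opposite of gear 5)
Queried indices 0, 2, 3, 4, 5, 6 -> negative, negative, positive, negative, positive, negative

Answer: negative negative positive negative positive negative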